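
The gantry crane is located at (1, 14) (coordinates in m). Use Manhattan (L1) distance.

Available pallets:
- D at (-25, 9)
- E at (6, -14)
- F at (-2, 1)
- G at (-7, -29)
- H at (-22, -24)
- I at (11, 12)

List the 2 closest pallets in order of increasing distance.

Distances from (1, 14):
D: |-26| + |-5| = 26 + 5 = 31 m
E: |5| + |-28| = 5 + 28 = 33 m
F: |-3| + |-13| = 3 + 13 = 16 m
G: |-8| + |-43| = 8 + 43 = 51 m
H: |-23| + |-38| = 23 + 38 = 61 m
I: |10| + |-2| = 10 + 2 = 12 m
Sorted: I (12 m) < F (16 m) < D (31 m) < E (33 m) < …

I, F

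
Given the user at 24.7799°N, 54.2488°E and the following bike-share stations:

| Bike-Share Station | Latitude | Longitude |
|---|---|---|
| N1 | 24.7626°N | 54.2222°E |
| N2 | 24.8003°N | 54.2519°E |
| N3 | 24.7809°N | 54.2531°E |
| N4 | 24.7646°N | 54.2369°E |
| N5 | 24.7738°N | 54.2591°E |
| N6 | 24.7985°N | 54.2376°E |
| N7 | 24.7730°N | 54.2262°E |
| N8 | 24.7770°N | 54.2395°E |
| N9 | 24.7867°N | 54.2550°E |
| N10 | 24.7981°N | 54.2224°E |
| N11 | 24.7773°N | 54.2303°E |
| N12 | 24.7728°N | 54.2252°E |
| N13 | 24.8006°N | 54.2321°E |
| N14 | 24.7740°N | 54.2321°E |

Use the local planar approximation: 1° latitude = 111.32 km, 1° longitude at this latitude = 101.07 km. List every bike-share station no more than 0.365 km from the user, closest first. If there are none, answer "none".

Distances from 24.7799°N, 54.2488°E:
N1: √((-0.0173·111.32)² + (-0.0266·101.07)²) = √(3.708844 + 7.227828) = 3.3071 km
N2: √((0.0204·111.32)² + (0.0031·101.07)²) = √(5.157114 + 0.098168) = 2.2924 km
N3: √((0.0010·111.32)² + (0.0043·101.07)²) = √(0.012392 + 0.188878) = 0.4486 km
N4: √((-0.0153·111.32)² + (-0.0119·101.07)²) = √(2.900877 + 1.446567) = 2.0851 km
N5: √((-0.0061·111.32)² + (0.0103·101.07)²) = √(0.461112 + 1.083725) = 1.2429 km
N6: √((0.0186·111.32)² + (-0.0112·101.07)²) = √(4.287186 + 1.281388) = 2.3598 km
N7: √((-0.0069·111.32)² + (-0.0226·101.07)²) = √(0.589990 + 5.217487) = 2.4099 km
N8: √((-0.0029·111.32)² + (-0.0093·101.07)²) = √(0.104218 + 0.883508) = 0.9938 km
N9: √((0.0068·111.32)² + (0.0062·101.07)²) = √(0.573013 + 0.392670) = 0.9827 km
N10: √((0.0182·111.32)² + (-0.0264·101.07)²) = √(4.104773 + 7.119547) = 3.3503 km
N11: √((-0.0026·111.32)² + (-0.0185·101.07)²) = √(0.083771 + 3.496133) = 1.8921 km
N12: √((-0.0071·111.32)² + (-0.0236·101.07)²) = √(0.624688 + 5.689427) = 2.5128 km
N13: √((0.0207·111.32)² + (-0.0167·101.07)²) = √(5.309909 + 2.848902) = 2.8564 km
N14: √((-0.0059·111.32)² + (-0.0167·101.07)²) = √(0.431370 + 2.848902) = 1.8112 km
Threshold 0.365 km: none within range.

none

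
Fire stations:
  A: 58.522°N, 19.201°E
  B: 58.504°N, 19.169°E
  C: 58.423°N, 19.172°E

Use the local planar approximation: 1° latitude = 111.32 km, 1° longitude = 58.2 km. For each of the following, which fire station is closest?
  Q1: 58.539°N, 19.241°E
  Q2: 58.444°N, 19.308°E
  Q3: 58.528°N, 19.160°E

Q1 at 58.539°N, 19.241°E:
  A: √((-0.017·111.32)² + (-0.040·58.2)²) = √(3.58133 + 5.41958) = 3.000 km
  B: √((-0.035·111.32)² + (-0.072·58.2)²) = √(15.18037 + 17.55945) = 5.722 km
  C: √((-0.116·111.32)² + (-0.069·58.2)²) = √(166.74867 + 16.12665) = 13.523 km
  → nearest: A (3.000 km)
Q2 at 58.444°N, 19.308°E:
  A: √((0.078·111.32)² + (-0.107·58.2)²) = √(75.39379 + 38.78051) = 10.685 km
  B: √((0.060·111.32)² + (-0.139·58.2)²) = √(44.61171 + 65.44486) = 10.491 km
  C: √((-0.021·111.32)² + (-0.136·58.2)²) = √(5.46493 + 62.65039) = 8.253 km
  → nearest: C (8.253 km)
Q3 at 58.528°N, 19.160°E:
  A: √((-0.006·111.32)² + (0.041·58.2)²) = √(0.44612 + 5.69395) = 2.478 km
  B: √((-0.024·111.32)² + (0.009·58.2)²) = √(7.13787 + 0.27437) = 2.723 km
  C: √((-0.105·111.32)² + (0.012·58.2)²) = √(136.62337 + 0.48776) = 11.709 km
  → nearest: A (2.478 km)

Q1→A; Q2→C; Q3→A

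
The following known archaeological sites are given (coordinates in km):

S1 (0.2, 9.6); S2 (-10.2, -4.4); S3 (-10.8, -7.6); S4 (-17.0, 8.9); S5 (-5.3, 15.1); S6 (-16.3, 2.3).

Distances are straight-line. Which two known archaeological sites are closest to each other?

Pairwise distances:
S2–S3: 3.3 km
S4–S6: 6.6 km
S1–S5: 7.8 km
S2–S6: 9.1 km
S3–S6: 11.3 km
S4–S5: 13.2 km
S2–S4: 14.9 km
S5–S6: 16.9 km
S1–S4: 17.2 km
S1–S2: 17.4 km
S3–S4: 17.6 km
S1–S6: 18.0 km
S2–S5: 20.1 km
S1–S3: 20.4 km
S3–S5: 23.4 km
Closest pair: S2–S3 at 3.3 km.

S2 and S3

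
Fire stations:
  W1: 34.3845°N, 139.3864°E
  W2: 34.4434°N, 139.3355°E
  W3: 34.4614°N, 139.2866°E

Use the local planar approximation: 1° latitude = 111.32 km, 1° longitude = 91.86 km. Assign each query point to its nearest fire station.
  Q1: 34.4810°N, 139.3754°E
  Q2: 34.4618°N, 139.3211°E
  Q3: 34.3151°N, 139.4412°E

Q1→W2; Q2→W2; Q3→W1

Q1 at 34.4810°N, 139.3754°E:
  W1: 10.7898 km
  W2: 5.5636 km
  W3: 8.4439 km
  → nearest: W2 (5.5636 km)
Q2 at 34.4618°N, 139.3211°E:
  W1: 10.4894 km
  W2: 2.4383 km
  W3: 3.1695 km
  → nearest: W2 (2.4383 km)
Q3 at 34.3151°N, 139.4412°E:
  W1: 9.2209 km
  W2: 17.2703 km
  W3: 21.6084 km
  → nearest: W1 (9.2209 km)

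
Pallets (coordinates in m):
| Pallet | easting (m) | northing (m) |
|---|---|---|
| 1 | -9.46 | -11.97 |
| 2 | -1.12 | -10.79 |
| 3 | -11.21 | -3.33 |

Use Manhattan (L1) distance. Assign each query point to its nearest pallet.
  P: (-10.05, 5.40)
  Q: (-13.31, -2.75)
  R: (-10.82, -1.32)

P→3; Q→3; R→3

P at (-10.05, 5.40):
  1: 17.96 m
  2: 25.12 m
  3: 9.89 m
  → nearest: 3 (9.89 m)
Q at (-13.31, -2.75):
  1: 13.07 m
  2: 20.23 m
  3: 2.68 m
  → nearest: 3 (2.68 m)
R at (-10.82, -1.32):
  1: 12.01 m
  2: 19.17 m
  3: 2.40 m
  → nearest: 3 (2.40 m)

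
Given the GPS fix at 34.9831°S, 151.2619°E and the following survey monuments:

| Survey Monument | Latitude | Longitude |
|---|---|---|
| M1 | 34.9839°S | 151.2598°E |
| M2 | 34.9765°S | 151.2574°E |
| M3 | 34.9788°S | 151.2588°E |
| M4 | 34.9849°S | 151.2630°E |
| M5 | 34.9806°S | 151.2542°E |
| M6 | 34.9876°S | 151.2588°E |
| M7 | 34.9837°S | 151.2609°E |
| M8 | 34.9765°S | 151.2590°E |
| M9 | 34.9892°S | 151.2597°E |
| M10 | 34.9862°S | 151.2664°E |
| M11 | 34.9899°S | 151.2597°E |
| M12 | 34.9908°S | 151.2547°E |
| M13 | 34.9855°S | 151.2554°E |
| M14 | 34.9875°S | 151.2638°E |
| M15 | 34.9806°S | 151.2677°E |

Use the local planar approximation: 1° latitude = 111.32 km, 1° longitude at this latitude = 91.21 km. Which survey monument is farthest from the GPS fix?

M12

Distances from 34.9831°S, 151.2619°E:
M1: √((-0.0008·111.32)² + (-0.0021·91.21)²) = √(0.007931 + 0.036688) = 0.2112 km
M2: √((0.0066·111.32)² + (-0.0045·91.21)²) = √(0.539802 + 0.168465) = 0.8416 km
M3: √((0.0043·111.32)² + (-0.0031·91.21)²) = √(0.229131 + 0.079948) = 0.5559 km
M4: √((-0.0018·111.32)² + (0.0011·91.21)²) = √(0.040151 + 0.010066) = 0.2241 km
M5: √((0.0025·111.32)² + (-0.0077·91.21)²) = √(0.077451 + 0.493249) = 0.7554 km
M6: √((-0.0045·111.32)² + (-0.0031·91.21)²) = √(0.250941 + 0.079948) = 0.5752 km
M7: √((-0.0006·111.32)² + (-0.0010·91.21)²) = √(0.004461 + 0.008319) = 0.1131 km
M8: √((0.0066·111.32)² + (-0.0029·91.21)²) = √(0.539802 + 0.069965) = 0.7809 km
M9: √((-0.0061·111.32)² + (-0.0022·91.21)²) = √(0.461112 + 0.040265) = 0.7081 km
M10: √((-0.0031·111.32)² + (0.0045·91.21)²) = √(0.119088 + 0.168465) = 0.5362 km
M11: √((-0.0068·111.32)² + (-0.0022·91.21)²) = √(0.573013 + 0.040265) = 0.7831 km
M12: √((-0.0077·111.32)² + (-0.0072·91.21)²) = √(0.734730 + 0.431271) = 1.0798 km
M13: √((-0.0024·111.32)² + (-0.0065·91.21)²) = √(0.071379 + 0.351489) = 0.6503 km
M14: √((-0.0044·111.32)² + (0.0019·91.21)²) = √(0.239912 + 0.030033) = 0.5196 km
M15: √((0.0025·111.32)² + (0.0058·91.21)²) = √(0.077451 + 0.279860) = 0.5978 km
Maximum: M12 at 1.0798 km.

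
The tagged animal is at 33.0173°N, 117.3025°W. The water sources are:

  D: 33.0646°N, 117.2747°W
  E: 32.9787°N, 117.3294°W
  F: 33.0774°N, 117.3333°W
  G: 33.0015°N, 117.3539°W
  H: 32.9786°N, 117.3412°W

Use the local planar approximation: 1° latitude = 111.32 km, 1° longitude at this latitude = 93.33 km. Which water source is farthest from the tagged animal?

F

Distances from 33.0173°N, 117.3025°W:
D: 5.8700 km
E: 4.9766 km
F: 7.2817 km
G: 5.1094 km
H: 5.6219 km
Maximum: F at 7.2817 km.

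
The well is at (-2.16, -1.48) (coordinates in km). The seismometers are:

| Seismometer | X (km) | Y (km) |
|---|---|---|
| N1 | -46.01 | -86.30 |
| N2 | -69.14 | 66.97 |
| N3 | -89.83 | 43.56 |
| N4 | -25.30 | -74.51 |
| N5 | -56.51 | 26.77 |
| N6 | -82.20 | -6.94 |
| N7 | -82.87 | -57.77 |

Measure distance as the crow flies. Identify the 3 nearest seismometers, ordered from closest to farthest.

N5, N4, N6

Distances from (-2.16, -1.48):
N1: √((-43.85)² + (-84.82)²) = √(1922.8225 + 7194.4324) = 95.48 km
N2: √((-66.98)² + (68.45)²) = √(4486.3204 + 4685.4025) = 95.77 km
N3: √((-87.67)² + (45.04)²) = √(7686.0289 + 2028.6016) = 98.56 km
N4: √((-23.14)² + (-73.03)²) = √(535.4596 + 5333.3809) = 76.61 km
N5: √((-54.35)² + (28.25)²) = √(2953.9225 + 798.0625) = 61.25 km
N6: √((-80.04)² + (-5.46)²) = √(6406.4016 + 29.8116) = 80.23 km
N7: √((-80.71)² + (-56.29)²) = √(6514.1041 + 3168.5641) = 98.40 km
Sorted: N5 (61.25 km) < N4 (76.61 km) < N6 (80.23 km) < N1 (95.48 km) < N2 (95.77 km) < …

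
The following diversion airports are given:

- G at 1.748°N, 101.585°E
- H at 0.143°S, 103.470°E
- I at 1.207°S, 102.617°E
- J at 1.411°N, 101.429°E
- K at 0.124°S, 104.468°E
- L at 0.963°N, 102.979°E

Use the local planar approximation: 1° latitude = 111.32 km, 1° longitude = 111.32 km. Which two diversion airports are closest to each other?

Pairwise distances:
G–H: 297.229 km
G–I: 348.434 km
G–J: 41.339 km
G–K: 382.657 km
G–L: 178.093 km
H–I: 151.808 km
H–J: 285.566 km
H–K: 111.117 km
H–L: 134.707 km
I–J: 320.038 km
I–K: 238.731 km
I–L: 244.903 km
J–K: 379.007 km
J–L: 179.609 km
K–L: 205.224 km
Closest pair: G–J at 41.339 km.

G and J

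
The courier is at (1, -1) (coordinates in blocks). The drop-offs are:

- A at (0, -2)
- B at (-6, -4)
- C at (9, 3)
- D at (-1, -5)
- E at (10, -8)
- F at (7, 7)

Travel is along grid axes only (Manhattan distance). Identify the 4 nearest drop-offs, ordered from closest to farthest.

A, D, B, C

Distances from (1, -1):
A: |-1| + |-1| = 1 + 1 = 2 blocks
B: |-7| + |-3| = 7 + 3 = 10 blocks
C: |8| + |4| = 8 + 4 = 12 blocks
D: |-2| + |-4| = 2 + 4 = 6 blocks
E: |9| + |-7| = 9 + 7 = 16 blocks
F: |6| + |8| = 6 + 8 = 14 blocks
Sorted: A (2 blocks) < D (6 blocks) < B (10 blocks) < C (12 blocks) < F (14 blocks) < E (16 blocks)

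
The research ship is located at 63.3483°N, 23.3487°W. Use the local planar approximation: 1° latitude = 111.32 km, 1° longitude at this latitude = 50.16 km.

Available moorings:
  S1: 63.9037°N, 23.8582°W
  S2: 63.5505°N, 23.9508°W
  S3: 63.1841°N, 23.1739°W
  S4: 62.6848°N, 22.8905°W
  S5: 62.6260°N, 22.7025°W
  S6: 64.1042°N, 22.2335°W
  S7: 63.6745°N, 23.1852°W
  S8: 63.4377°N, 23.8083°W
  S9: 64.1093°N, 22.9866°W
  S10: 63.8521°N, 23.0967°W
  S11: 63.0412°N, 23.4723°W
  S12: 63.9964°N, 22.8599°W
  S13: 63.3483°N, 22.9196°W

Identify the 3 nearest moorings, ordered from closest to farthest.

S3, S13, S8

Distances from 63.3483°N, 23.3487°W:
S1: √((0.5554·111.32)² + (-0.5095·50.16)²) = √(3822.593757 + 653.135715) = 66.9009 km
S2: √((0.2022·111.32)² + (-0.6021·50.16)²) = √(506.650759 + 912.120696) = 37.6666 km
S3: √((-0.1642·111.32)² + (0.1748·50.16)²) = √(334.112482 + 76.877263) = 20.2729 km
S4: √((-0.6635·111.32)² + (0.4582·50.16)²) = √(5455.420731 + 528.232630) = 77.3541 km
S5: √((-0.7223·111.32)² + (0.6462·50.16)²) = √(6465.194950 + 1050.627981) = 86.6938 km
S6: √((0.7559·111.32)² + (1.1152·50.16)²) = √(7080.681931 + 3129.108175) = 101.0435 km
S7: √((0.3262·111.32)² + (0.1635·50.16)²) = √(1318.603757 + 67.259025) = 37.2272 km
S8: √((0.0894·111.32)² + (-0.4596·50.16)²) = √(99.042463 + 531.465522) = 25.1099 km
S9: √((0.7610·111.32)² + (0.3621·50.16)²) = √(7176.549899 + 329.892244) = 86.6397 km
S10: √((0.5038·111.32)² + (0.2520·50.16)²) = √(3145.304684 + 159.777690) = 57.4898 km
S11: √((-0.3071·111.32)² + (-0.1236·50.16)²) = √(1168.708031 + 38.437222) = 34.7440 km
S12: √((0.6481·111.32)² + (0.4888·50.16)²) = √(5205.116308 + 601.142524) = 76.1988 km
S13: √((0.0000·111.32)² + (0.4291·50.16)²) = √(0.000000 + 463.267768) = 21.5237 km
Sorted: S3 (20.2729 km) < S13 (21.5237 km) < S8 (25.1099 km) < S11 (34.7440 km) < S7 (37.2272 km) < …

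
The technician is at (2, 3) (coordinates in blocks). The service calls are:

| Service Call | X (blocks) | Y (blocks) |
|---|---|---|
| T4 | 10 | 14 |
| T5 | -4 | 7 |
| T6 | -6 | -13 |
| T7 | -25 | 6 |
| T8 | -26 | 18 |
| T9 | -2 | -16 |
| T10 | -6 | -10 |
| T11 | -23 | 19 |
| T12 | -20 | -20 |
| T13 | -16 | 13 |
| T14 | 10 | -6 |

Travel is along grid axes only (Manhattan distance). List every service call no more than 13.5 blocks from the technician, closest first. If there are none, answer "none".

Distances from (2, 3):
T4: |8| + |11| = 8 + 11 = 19 blocks
T5: |-6| + |4| = 6 + 4 = 10 blocks
T6: |-8| + |-16| = 8 + 16 = 24 blocks
T7: |-27| + |3| = 27 + 3 = 30 blocks
T8: |-28| + |15| = 28 + 15 = 43 blocks
T9: |-4| + |-19| = 4 + 19 = 23 blocks
T10: |-8| + |-13| = 8 + 13 = 21 blocks
T11: |-25| + |16| = 25 + 16 = 41 blocks
T12: |-22| + |-23| = 22 + 23 = 45 blocks
T13: |-18| + |10| = 18 + 10 = 28 blocks
T14: |8| + |-9| = 8 + 9 = 17 blocks
Threshold 13.5 blocks: T5 (10 blocks) is within range.

T5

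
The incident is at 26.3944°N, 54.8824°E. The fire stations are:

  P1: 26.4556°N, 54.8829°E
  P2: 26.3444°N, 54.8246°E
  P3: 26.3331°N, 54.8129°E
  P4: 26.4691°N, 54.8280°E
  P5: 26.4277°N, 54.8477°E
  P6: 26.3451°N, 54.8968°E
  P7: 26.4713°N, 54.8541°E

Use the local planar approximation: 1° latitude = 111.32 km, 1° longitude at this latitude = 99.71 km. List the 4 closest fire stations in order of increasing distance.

P5, P6, P1, P2

Distances from 26.3944°N, 54.8824°E:
P1: √((0.0612·111.32)² + (0.0005·99.71)²) = √(46.414026 + 0.002486) = 6.8130 km
P2: √((-0.0500·111.32)² + (-0.0578·99.71)²) = √(30.980356 + 33.214912) = 8.0122 km
P3: √((-0.0613·111.32)² + (-0.0695·99.71)²) = √(46.565830 + 48.022752) = 9.7257 km
P4: √((0.0747·111.32)² + (-0.0544·99.71)²) = √(69.149270 + 29.422206) = 9.9283 km
P5: √((0.0333·111.32)² + (-0.0347·99.71)²) = √(13.741523 + 11.971164) = 5.0708 km
P6: √((-0.0493·111.32)² + (0.0144·99.71)²) = √(30.118978 + 2.061591) = 5.6728 km
P7: √((0.0769·111.32)² + (-0.0283·99.71)²) = √(73.282297 + 7.962516) = 9.0136 km
Sorted: P5 (5.0708 km) < P6 (5.6728 km) < P1 (6.8130 km) < P2 (8.0122 km) < P7 (9.0136 km) < P3 (9.7257 km) < …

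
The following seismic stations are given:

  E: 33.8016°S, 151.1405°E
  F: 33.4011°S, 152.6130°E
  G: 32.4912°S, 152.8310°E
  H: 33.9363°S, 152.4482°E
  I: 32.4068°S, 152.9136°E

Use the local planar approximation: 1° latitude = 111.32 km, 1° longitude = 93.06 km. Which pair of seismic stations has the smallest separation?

Pairwise distances:
E–F: 144.1012 km
E–G: 214.5415 km
E–H: 122.6149 km
E–I: 226.5724 km
F–G: 103.3017 km
F–H: 61.5207 km
F–I: 114.1657 km
G–H: 164.7656 km
G–I: 12.1392 km
H–I: 175.6860 km
Closest pair: G–I at 12.1392 km.

G and I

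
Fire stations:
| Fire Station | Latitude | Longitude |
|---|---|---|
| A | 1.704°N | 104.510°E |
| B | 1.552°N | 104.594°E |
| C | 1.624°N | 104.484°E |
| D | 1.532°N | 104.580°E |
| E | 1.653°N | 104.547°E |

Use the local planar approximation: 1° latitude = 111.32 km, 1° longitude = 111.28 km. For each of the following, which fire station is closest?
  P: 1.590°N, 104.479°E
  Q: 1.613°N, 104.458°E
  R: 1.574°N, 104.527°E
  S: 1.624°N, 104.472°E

P at 1.590°N, 104.479°E:
  A: 13.151 km
  B: 13.478 km
  C: 3.826 km
  D: 12.962 km
  E: 10.317 km
  → nearest: C (3.826 km)
Q at 1.613°N, 104.458°E:
  A: 11.666 km
  B: 16.588 km
  C: 3.142 km
  D: 16.298 km
  E: 10.859 km
  → nearest: C (3.142 km)
R at 1.574°N, 104.527°E:
  A: 14.595 km
  B: 7.848 km
  C: 7.340 km
  D: 7.526 km
  E: 9.072 km
  → nearest: C (7.340 km)
S at 1.624°N, 104.472°E:
  A: 9.859 km
  B: 15.766 km
  C: 1.335 km
  D: 15.790 km
  E: 8.949 km
  → nearest: C (1.335 km)

P→C; Q→C; R→C; S→C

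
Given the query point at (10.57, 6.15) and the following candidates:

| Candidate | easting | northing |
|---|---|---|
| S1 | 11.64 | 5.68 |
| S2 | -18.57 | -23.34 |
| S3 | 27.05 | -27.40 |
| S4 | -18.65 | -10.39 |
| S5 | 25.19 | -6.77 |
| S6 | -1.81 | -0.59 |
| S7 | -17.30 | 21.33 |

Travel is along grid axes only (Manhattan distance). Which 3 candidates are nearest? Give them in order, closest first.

Distances from (10.57, 6.15):
S1: 1.54
S2: 58.63
S3: 50.03
S4: 45.76
S5: 27.54
S6: 19.12
S7: 43.05
Sorted: S1 (1.54) < S6 (19.12) < S5 (27.54) < S7 (43.05) < S4 (45.76) < …

S1, S6, S5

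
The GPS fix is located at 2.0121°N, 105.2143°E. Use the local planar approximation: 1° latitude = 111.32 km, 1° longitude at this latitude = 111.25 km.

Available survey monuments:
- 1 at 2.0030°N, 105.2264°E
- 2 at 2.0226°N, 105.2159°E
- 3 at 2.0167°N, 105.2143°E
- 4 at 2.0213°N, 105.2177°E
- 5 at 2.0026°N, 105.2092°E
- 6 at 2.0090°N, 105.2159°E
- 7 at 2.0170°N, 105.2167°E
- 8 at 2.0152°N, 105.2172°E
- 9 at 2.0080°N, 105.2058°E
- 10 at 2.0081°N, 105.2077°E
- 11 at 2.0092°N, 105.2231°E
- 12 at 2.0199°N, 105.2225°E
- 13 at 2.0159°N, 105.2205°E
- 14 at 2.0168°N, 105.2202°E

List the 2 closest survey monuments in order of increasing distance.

Distances from 2.0121°N, 105.2143°E:
1: √((-0.0091·111.32)² + (0.0121·111.25)²) = √(1.026193 + 1.812053) = 1.6847 km
2: √((0.0105·111.32)² + (0.0016·111.25)²) = √(1.366234 + 0.031684) = 1.1823 km
3: √((0.0046·111.32)² + (0.0000·111.25)²) = √(0.262218 + 0.000000) = 0.5121 km
4: √((0.0092·111.32)² + (0.0034·111.25)²) = √(1.048871 + 0.143073) = 1.0918 km
5: √((-0.0095·111.32)² + (-0.0051·111.25)²) = √(1.118391 + 0.321914) = 1.2001 km
6: √((-0.0031·111.32)² + (0.0016·111.25)²) = √(0.119088 + 0.031684) = 0.3883 km
7: √((0.0049·111.32)² + (0.0024·111.25)²) = √(0.297535 + 0.071289) = 0.6073 km
8: √((0.0031·111.32)² + (0.0029·111.25)²) = √(0.119088 + 0.104087) = 0.4724 km
9: √((-0.0041·111.32)² + (-0.0085·111.25)²) = √(0.208312 + 0.894207) = 1.0500 km
10: √((-0.0040·111.32)² + (-0.0066·111.25)²) = √(0.198274 + 0.539123) = 0.8587 km
11: √((-0.0029·111.32)² + (0.0088·111.25)²) = √(0.104218 + 0.958441) = 1.0309 km
12: √((0.0078·111.32)² + (0.0082·111.25)²) = √(0.753938 + 0.832200) = 1.2594 km
13: √((0.0038·111.32)² + (0.0062·111.25)²) = √(0.178943 + 0.475755) = 0.8091 km
14: √((0.0047·111.32)² + (0.0059·111.25)²) = √(0.273742 + 0.430828) = 0.8394 km
Sorted: 6 (0.3883 km) < 8 (0.4724 km) < 3 (0.5121 km) < 7 (0.6073 km) < …

6, 8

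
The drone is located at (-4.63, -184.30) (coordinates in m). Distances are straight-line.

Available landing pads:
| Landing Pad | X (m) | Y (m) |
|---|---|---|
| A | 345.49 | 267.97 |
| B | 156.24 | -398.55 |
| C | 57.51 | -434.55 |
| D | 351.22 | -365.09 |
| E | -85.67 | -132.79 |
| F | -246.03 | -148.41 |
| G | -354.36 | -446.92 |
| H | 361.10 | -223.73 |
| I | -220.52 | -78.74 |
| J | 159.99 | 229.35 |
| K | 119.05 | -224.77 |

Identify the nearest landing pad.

Distances from (-4.63, -184.30):
A: 571.95 m
B: 267.92 m
C: 257.85 m
D: 399.14 m
E: 96.02 m
F: 244.05 m
G: 437.36 m
H: 367.85 m
I: 240.32 m
J: 445.20 m
K: 130.13 m
Minimum: E at 96.02 m.

E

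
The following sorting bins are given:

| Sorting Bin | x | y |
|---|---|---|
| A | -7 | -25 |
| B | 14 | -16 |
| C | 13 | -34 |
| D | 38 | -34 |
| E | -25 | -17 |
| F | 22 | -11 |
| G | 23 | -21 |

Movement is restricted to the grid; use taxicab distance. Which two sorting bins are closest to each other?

Pairwise distances:
F–G: |1| + |-10| = 1 + 10 = 11
B–F: |8| + |5| = 8 + 5 = 13
B–G: |9| + |-5| = 9 + 5 = 14
B–C: |-1| + |-18| = 1 + 18 = 19
C–G: |10| + |13| = 10 + 13 = 23
C–D: |25| + |0| = 25 + 0 = 25
A–E: |-18| + |8| = 18 + 8 = 26
D–G: |-15| + |13| = 15 + 13 = 28
A–C: |20| + |-9| = 20 + 9 = 29
A–B: |21| + |9| = 21 + 9 = 30
C–F: |9| + |23| = 9 + 23 = 32
A–G: |30| + |4| = 30 + 4 = 34
D–F: |-16| + |23| = 16 + 23 = 39
B–E: |-39| + |-1| = 39 + 1 = 40
B–D: |24| + |-18| = 24 + 18 = 42
A–F: |29| + |14| = 29 + 14 = 43
E–G: |48| + |-4| = 48 + 4 = 52
E–F: |47| + |6| = 47 + 6 = 53
A–D: |45| + |-9| = 45 + 9 = 54
C–E: |-38| + |17| = 38 + 17 = 55
D–E: |-63| + |17| = 63 + 17 = 80
Closest pair: F–G at 11.

F and G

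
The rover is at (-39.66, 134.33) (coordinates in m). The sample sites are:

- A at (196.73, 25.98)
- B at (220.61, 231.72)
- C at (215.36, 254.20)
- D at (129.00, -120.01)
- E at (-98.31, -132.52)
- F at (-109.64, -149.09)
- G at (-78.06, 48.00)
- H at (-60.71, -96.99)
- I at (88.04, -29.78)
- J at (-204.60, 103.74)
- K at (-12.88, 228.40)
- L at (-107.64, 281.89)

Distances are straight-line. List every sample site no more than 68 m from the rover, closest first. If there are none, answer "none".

Distances from (-39.66, 134.33):
A: √((236.39)² + (-108.35)²) = √(55880.2321 + 11739.7225) = 260.04 m
B: √((260.27)² + (97.39)²) = √(67740.4729 + 9484.8121) = 277.89 m
C: √((255.02)² + (119.87)²) = √(65035.2004 + 14368.8169) = 281.79 m
D: √((168.66)² + (-254.34)²) = √(28446.1956 + 64688.8356) = 305.18 m
E: √((-58.65)² + (-266.85)²) = √(3439.8225 + 71208.9225) = 273.22 m
F: √((-69.98)² + (-283.42)²) = √(4897.2004 + 80326.8964) = 291.93 m
G: √((-38.40)² + (-86.33)²) = √(1474.5600 + 7452.8689) = 94.49 m
H: √((-21.05)² + (-231.32)²) = √(443.1025 + 53508.9424) = 232.28 m
I: √((127.70)² + (-164.11)²) = √(16307.2900 + 26932.0921) = 207.94 m
J: √((-164.94)² + (-30.59)²) = √(27205.2036 + 935.7481) = 167.75 m
K: √((26.78)² + (94.07)²) = √(717.1684 + 8849.1649) = 97.81 m
L: √((-67.98)² + (147.56)²) = √(4621.2804 + 21773.9536) = 162.47 m
Threshold 68 m: none within range.

none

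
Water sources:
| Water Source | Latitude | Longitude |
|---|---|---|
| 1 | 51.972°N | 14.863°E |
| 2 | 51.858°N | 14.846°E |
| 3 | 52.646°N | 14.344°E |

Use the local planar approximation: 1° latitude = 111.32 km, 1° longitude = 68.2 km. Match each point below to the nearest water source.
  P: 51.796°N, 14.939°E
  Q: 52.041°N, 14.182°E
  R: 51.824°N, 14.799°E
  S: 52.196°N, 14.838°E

P at 51.796°N, 14.939°E:
  1: 20.266 km
  2: 9.374 km
  3: 102.956 km
  → nearest: 2 (9.374 km)
Q at 52.041°N, 14.182°E:
  1: 47.075 km
  2: 49.656 km
  3: 68.249 km
  → nearest: 1 (47.075 km)
R at 51.824°N, 14.799°E:
  1: 17.044 km
  2: 4.960 km
  3: 96.623 km
  → nearest: 2 (4.960 km)
S at 52.196°N, 14.838°E:
  1: 24.994 km
  2: 37.630 km
  3: 60.370 km
  → nearest: 1 (24.994 km)

P→2; Q→1; R→2; S→1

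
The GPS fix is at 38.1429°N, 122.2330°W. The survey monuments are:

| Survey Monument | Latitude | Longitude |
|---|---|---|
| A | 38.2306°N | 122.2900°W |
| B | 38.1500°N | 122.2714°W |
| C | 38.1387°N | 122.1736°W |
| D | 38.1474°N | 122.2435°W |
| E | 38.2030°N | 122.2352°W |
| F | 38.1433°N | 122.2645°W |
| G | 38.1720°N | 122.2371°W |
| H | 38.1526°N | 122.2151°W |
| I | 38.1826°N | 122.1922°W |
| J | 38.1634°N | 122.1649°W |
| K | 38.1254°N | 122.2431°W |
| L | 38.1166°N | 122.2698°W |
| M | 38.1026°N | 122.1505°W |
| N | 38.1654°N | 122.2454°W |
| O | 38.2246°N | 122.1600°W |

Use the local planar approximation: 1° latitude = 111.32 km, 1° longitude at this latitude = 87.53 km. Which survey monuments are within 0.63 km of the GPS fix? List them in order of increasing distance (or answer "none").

Distances from 38.1429°N, 122.2330°W:
A: 10.9637 km
B: 3.4528 km
C: 5.2203 km
D: 1.0467 km
E: 6.6931 km
F: 2.7576 km
G: 3.2592 km
H: 1.9028 km
I: 5.6820 km
J: 6.3827 km
K: 2.1393 km
L: 4.3528 km
M: 8.5013 km
N: 2.7298 km
O: 11.1150 km
Threshold 0.63 km: none within range.

none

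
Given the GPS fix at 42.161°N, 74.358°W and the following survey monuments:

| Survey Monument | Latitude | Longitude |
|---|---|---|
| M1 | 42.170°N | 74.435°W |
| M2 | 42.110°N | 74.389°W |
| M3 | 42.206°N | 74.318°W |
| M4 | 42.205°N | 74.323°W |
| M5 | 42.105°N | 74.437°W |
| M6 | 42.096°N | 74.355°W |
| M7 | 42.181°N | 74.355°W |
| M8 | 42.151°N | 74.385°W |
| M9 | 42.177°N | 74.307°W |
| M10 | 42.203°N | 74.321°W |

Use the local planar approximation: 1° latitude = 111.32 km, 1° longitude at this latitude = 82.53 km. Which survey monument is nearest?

Distances from 42.161°N, 74.358°W:
M1: √((0.009·111.32)² + (-0.077·82.53)²) = √(1.00376 + 40.38361) = 6.433 km
M2: √((-0.051·111.32)² + (-0.031·82.53)²) = √(32.23196 + 6.54556) = 6.227 km
M3: √((0.045·111.32)² + (0.040·82.53)²) = √(25.09409 + 10.89792) = 5.999 km
M4: √((0.044·111.32)² + (0.035·82.53)²) = √(23.99119 + 8.34372) = 5.686 km
M5: √((-0.056·111.32)² + (-0.079·82.53)²) = √(38.86176 + 42.50870) = 9.021 km
M6: √((-0.065·111.32)² + (0.003·82.53)²) = √(52.35680 + 0.06130) = 7.240 km
M7: √((0.020·111.32)² + (0.003·82.53)²) = √(4.95686 + 0.06130) = 2.240 km
M8: √((-0.010·111.32)² + (-0.027·82.53)²) = √(1.23921 + 4.96537) = 2.491 km
M9: √((0.016·111.32)² + (0.051·82.53)²) = √(3.17239 + 17.71593) = 4.570 km
M10: √((0.042·111.32)² + (0.037·82.53)²) = √(21.85974 + 9.32453) = 5.584 km
Minimum: M7 at 2.240 km.

M7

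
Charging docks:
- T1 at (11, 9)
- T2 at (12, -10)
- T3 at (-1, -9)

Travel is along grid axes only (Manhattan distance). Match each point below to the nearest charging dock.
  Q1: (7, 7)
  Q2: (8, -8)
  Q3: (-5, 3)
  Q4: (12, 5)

Q1→T1; Q2→T2; Q3→T3; Q4→T1

Q1 at (7, 7):
  T1: 6
  T2: 22
  T3: 24
  → nearest: T1 (6)
Q2 at (8, -8):
  T1: 20
  T2: 6
  T3: 10
  → nearest: T2 (6)
Q3 at (-5, 3):
  T1: 22
  T2: 30
  T3: 16
  → nearest: T3 (16)
Q4 at (12, 5):
  T1: 5
  T2: 15
  T3: 27
  → nearest: T1 (5)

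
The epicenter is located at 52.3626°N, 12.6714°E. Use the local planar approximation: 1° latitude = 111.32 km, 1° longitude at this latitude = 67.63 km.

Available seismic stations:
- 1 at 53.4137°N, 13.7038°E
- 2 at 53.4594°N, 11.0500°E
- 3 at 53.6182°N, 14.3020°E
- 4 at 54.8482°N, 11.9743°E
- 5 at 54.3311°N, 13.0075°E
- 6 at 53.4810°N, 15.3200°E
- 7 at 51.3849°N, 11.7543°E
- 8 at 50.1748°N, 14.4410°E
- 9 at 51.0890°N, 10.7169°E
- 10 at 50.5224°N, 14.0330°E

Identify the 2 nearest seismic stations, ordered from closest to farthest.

7, 1

Distances from 52.3626°N, 12.6714°E:
1: √((1.0511·111.32)² + (1.0324·67.63)²) = √(13690.977839 + 4875.001645) = 136.2570 km
2: √((1.0968·111.32)² + (-1.6214·67.63)²) = √(14907.378517 + 12024.280870) = 164.1087 km
3: √((1.2556·111.32)² + (1.6306·67.63)²) = √(19536.601111 + 12161.122154) = 178.0385 km
4: √((2.4856·111.32)² + (-0.6971·67.63)²) = √(76561.225382 + 2222.639050) = 280.6846 km
5: √((1.9685·111.32)² + (0.3361·67.63)²) = √(48019.455761 + 516.673039) = 220.3092 km
6: √((1.1184·111.32)² + (2.6486·67.63)²) = √(15500.321712 + 32085.700424) = 218.1422 km
7: √((-0.9777·111.32)² + (-0.9171·67.63)²) = √(11845.615337 + 3846.911203) = 125.2698 km
8: √((-2.1878·111.32)² + (1.7696·67.63)²) = √(59314.603458 + 14322.835173) = 271.3622 km
9: √((-1.2736·111.32)² + (-1.9545·67.63)²) = √(20100.760829 + 17472.301869) = 193.8377 km
10: √((-1.8402·111.32)² + (1.3616·67.63)²) = √(41963.958422 + 8479.648698) = 224.5965 km
Sorted: 7 (125.2698 km) < 1 (136.2570 km) < 2 (164.1087 km) < 3 (178.0385 km) < …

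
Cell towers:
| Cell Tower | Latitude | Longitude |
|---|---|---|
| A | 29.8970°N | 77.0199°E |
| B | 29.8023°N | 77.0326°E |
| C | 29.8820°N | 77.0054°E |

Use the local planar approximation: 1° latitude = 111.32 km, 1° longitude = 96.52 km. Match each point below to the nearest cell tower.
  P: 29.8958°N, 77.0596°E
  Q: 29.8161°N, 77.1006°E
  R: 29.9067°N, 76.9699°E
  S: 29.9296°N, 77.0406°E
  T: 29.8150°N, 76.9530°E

P→A; Q→B; R→C; S→A; T→B

P at 29.8958°N, 77.0596°E:
  A: √((0.0012·111.32)² + (-0.0397·96.52)²) = √(0.017845 + 14.683028) = 3.8342 km
  B: √((-0.0935·111.32)² + (-0.0270·96.52)²) = √(108.335207 + 6.791444) = 10.7297 km
  C: √((-0.0138·111.32)² + (-0.0542·96.52)²) = √(2.359960 + 27.367379) = 5.4523 km
  → nearest: A (3.8342 km)
Q at 29.8161°N, 77.1006°E:
  A: √((0.0809·111.32)² + (-0.0807·96.52)²) = √(81.104218 + 60.671076) = 11.9069 km
  B: √((-0.0138·111.32)² + (-0.0680·96.52)²) = √(2.359960 + 43.077694) = 6.7407 km
  C: √((0.0659·111.32)² + (-0.0952·96.52)²) = √(53.816720 + 84.432281) = 11.7579 km
  → nearest: B (6.7407 km)
R at 29.9067°N, 76.9699°E:
  A: √((-0.0097·111.32)² + (0.0500·96.52)²) = √(1.165977 + 23.290276) = 4.9453 km
  B: √((-0.1044·111.32)² + (0.0627·96.52)²) = √(135.066421 + 36.624332) = 13.1031 km
  C: √((-0.0247·111.32)² + (0.0355·96.52)²) = √(7.560322 + 11.740628) = 4.3933 km
  → nearest: C (4.3933 km)
S at 29.9296°N, 77.0406°E:
  A: √((-0.0326·111.32)² + (-0.0207·96.52)²) = √(13.169873 + 3.991860) = 4.1427 km
  B: √((-0.1273·111.32)² + (-0.0080·96.52)²) = √(200.818261 + 0.596231) = 14.1921 km
  C: √((-0.0476·111.32)² + (-0.0352·96.52)²) = √(28.077621 + 11.543033) = 6.2945 km
  → nearest: A (4.1427 km)
T at 29.8150°N, 76.9530°E:
  A: √((0.0820·111.32)² + (0.0669·96.52)²) = √(83.324765 + 41.695277) = 11.1812 km
  B: √((-0.0127·111.32)² + (0.0796·96.52)²) = √(1.998729 + 59.028366) = 7.8120 km
  C: √((0.0670·111.32)² + (0.0524·96.52)²) = √(55.628327 + 25.579803) = 9.0116 km
  → nearest: B (7.8120 km)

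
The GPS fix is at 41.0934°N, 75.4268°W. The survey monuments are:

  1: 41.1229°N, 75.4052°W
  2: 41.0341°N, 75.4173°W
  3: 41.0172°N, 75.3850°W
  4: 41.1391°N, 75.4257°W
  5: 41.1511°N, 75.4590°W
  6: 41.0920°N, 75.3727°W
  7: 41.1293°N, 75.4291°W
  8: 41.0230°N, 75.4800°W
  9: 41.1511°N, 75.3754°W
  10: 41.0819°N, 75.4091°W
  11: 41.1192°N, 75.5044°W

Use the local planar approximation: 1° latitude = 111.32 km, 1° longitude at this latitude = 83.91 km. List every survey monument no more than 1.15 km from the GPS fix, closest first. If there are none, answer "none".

Distances from 41.0934°N, 75.4268°W:
1: √((0.0295·111.32)² + (0.0216·83.91)²) = √(10.784262 + 3.284997) = 3.7509 km
2: √((-0.0593·111.32)² + (0.0095·83.91)²) = √(43.576845 + 0.635440) = 6.6492 km
3: √((-0.0762·111.32)² + (0.0418·83.91)²) = √(71.954231 + 12.302121) = 9.1791 km
4: √((0.0457·111.32)² + (0.0011·83.91)²) = √(25.880865 + 0.008519) = 5.0882 km
5: √((0.0577·111.32)² + (-0.0322·83.91)²) = √(41.257036 + 7.300274) = 6.9683 km
6: √((-0.0014·111.32)² + (0.0541·83.91)²) = √(0.024289 + 20.607342) = 4.5422 km
7: √((0.0359·111.32)² + (-0.0023·83.91)²) = √(15.971117 + 0.037246) = 4.0010 km
8: √((-0.0704·111.32)² + (-0.0532·83.91)²) = √(61.417440 + 19.927403) = 9.0191 km
9: √((0.0577·111.32)² + (0.0514·83.91)²) = √(41.257036 + 18.601745) = 7.7368 km
10: √((-0.0115·111.32)² + (0.0177·83.91)²) = √(1.638861 + 2.205840) = 1.9608 km
11: √((0.0258·111.32)² + (-0.0776·83.91)²) = √(8.248706 + 42.398538) = 7.1167 km
Threshold 1.15 km: none within range.

none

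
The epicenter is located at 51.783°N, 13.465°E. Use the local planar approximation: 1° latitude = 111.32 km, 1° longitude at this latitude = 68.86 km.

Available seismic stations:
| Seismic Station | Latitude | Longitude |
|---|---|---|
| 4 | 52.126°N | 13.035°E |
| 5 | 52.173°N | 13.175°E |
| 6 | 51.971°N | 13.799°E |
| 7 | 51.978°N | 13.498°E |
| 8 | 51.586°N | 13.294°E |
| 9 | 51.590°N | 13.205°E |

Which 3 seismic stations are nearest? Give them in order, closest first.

Distances from 51.783°N, 13.465°E:
4: 48.318 km
5: 47.787 km
6: 31.096 km
7: 21.826 km
8: 24.891 km
9: 27.967 km
Sorted: 7 (21.826 km) < 8 (24.891 km) < 9 (27.967 km) < 6 (31.096 km) < 5 (47.787 km) < …

7, 8, 9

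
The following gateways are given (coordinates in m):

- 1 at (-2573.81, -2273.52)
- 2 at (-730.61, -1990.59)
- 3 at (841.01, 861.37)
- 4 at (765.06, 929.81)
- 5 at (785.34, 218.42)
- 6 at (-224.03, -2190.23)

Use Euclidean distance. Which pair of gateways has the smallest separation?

3 and 4

Pairwise distances:
1–2: 1864.79 m
1–3: 4635.57 m
1–4: 4627.03 m
1–5: 4182.54 m
1–6: 2351.26 m
2–3: 3256.33 m
2–4: 3281.12 m
2–5: 2679.15 m
2–6: 544.50 m
3–4: 102.24 m
3–5: 645.36 m
3–6: 3232.12 m
4–5: 711.68 m
4–6: 3273.06 m
5–6: 2611.59 m
Closest pair: 3–4 at 102.24 m.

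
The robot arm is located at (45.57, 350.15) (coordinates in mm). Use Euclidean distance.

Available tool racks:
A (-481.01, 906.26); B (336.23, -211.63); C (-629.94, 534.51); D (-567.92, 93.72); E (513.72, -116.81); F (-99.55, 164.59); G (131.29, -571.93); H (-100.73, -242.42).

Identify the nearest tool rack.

F

Distances from (45.57, 350.15):
A: 765.86 mm
B: 632.52 mm
C: 700.22 mm
D: 664.93 mm
E: 661.22 mm
F: 235.57 mm
G: 926.06 mm
H: 610.36 mm
Minimum: F at 235.57 mm.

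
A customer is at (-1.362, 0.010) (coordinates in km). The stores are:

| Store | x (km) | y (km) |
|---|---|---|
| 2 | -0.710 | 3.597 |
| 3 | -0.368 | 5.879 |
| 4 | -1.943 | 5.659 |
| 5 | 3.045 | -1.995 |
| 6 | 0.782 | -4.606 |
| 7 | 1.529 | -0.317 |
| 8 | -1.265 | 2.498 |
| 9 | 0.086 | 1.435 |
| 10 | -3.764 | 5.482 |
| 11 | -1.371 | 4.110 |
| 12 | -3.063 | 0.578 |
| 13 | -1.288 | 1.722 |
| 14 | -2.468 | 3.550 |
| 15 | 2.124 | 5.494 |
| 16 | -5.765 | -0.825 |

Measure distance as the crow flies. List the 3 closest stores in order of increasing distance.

13, 12, 9

Distances from (-1.362, 0.010):
2: 3.646 km
3: 5.953 km
4: 5.679 km
5: 4.842 km
6: 5.090 km
7: 2.909 km
8: 2.490 km
9: 2.032 km
10: 5.976 km
11: 4.100 km
12: 1.793 km
13: 1.714 km
14: 3.709 km
15: 6.498 km
16: 4.481 km
Sorted: 13 (1.714 km) < 12 (1.793 km) < 9 (2.032 km) < 8 (2.490 km) < 7 (2.909 km) < …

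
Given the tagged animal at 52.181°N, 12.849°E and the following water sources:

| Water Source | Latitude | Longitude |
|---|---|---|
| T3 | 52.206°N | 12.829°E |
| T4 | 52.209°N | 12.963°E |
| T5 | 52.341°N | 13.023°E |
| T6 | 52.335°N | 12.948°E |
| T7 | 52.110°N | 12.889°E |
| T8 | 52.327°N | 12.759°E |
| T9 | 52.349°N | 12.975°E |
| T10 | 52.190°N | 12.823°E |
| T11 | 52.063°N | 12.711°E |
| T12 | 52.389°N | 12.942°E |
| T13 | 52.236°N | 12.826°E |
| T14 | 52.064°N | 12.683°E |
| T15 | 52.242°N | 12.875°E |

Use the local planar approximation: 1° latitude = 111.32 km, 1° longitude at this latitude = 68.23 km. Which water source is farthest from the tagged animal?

T12

Distances from 52.181°N, 12.849°E:
T3: 3.100 km
T4: 8.380 km
T5: 21.405 km
T6: 18.426 km
T7: 8.362 km
T8: 17.374 km
T9: 20.583 km
T10: 2.037 km
T11: 16.162 km
T12: 24.008 km
T13: 6.321 km
T14: 17.260 km
T15: 7.018 km
Maximum: T12 at 24.008 km.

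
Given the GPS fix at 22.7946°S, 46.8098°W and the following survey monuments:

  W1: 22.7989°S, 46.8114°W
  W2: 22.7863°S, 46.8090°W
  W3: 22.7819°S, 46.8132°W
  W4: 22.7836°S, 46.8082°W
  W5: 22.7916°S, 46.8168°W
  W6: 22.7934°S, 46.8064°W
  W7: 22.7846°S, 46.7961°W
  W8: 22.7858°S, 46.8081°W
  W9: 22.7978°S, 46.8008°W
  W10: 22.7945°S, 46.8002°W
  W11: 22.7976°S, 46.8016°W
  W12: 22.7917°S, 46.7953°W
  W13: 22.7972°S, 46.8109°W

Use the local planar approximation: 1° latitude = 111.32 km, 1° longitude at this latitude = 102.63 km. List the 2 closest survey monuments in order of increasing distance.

Distances from 22.7946°S, 46.8098°W:
W1: √((-0.0043·111.32)² + (-0.0016·102.63)²) = √(0.229131 + 0.026964) = 0.5061 km
W2: √((0.0083·111.32)² + (0.0008·102.63)²) = √(0.853695 + 0.006741) = 0.9276 km
W3: √((0.0127·111.32)² + (-0.0034·102.63)²) = √(1.998729 + 0.121761) = 1.4562 km
W4: √((0.0110·111.32)² + (0.0016·102.63)²) = √(1.499449 + 0.026964) = 1.2355 km
W5: √((0.0030·111.32)² + (-0.0070·102.63)²) = √(0.111529 + 0.516113) = 0.7922 km
W6: √((0.0012·111.32)² + (0.0034·102.63)²) = √(0.017845 + 0.121761) = 0.3736 km
W7: √((0.0100·111.32)² + (0.0137·102.63)²) = √(1.239214 + 1.976923) = 1.7934 km
W8: √((0.0088·111.32)² + (0.0017·102.63)²) = √(0.959648 + 0.030440) = 0.9950 km
W9: √((-0.0032·111.32)² + (0.0090·102.63)²) = √(0.126896 + 0.853166) = 0.9900 km
W10: √((0.0001·111.32)² + (0.0096·102.63)²) = √(0.000124 + 0.970714) = 0.9853 km
W11: √((-0.0030·111.32)² + (0.0082·102.63)²) = √(0.111529 + 0.708233) = 0.9054 km
W12: √((0.0029·111.32)² + (0.0145·102.63)²) = √(0.104218 + 2.214546) = 1.5227 km
W13: √((-0.0026·111.32)² + (-0.0011·102.63)²) = √(0.083771 + 0.012745) = 0.3107 km
Sorted: W13 (0.3107 km) < W6 (0.3736 km) < W1 (0.5061 km) < W5 (0.7922 km) < …

W13, W6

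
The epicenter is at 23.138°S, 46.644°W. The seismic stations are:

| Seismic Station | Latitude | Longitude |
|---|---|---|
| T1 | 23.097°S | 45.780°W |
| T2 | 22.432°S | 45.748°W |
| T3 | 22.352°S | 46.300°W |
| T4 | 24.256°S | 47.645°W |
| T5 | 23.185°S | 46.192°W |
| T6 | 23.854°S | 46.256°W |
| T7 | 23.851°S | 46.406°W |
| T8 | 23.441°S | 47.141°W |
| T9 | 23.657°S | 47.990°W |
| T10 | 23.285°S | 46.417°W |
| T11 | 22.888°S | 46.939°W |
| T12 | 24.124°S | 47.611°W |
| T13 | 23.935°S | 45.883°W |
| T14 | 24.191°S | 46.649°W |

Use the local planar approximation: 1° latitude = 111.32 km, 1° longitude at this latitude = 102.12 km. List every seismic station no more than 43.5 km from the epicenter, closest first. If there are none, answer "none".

T10, T11

Distances from 23.138°S, 46.644°W:
T1: √((0.041·111.32)² + (0.864·102.12)²) = √(20.83119 + 7784.82936) = 88.350 km
T2: √((0.706·111.32)² + (0.896·102.12)²) = √(6176.68989 + 8372.16216) = 120.619 km
T3: √((0.786·111.32)² + (0.344·102.12)²) = √(7655.81601 + 1234.06631) = 94.286 km
T4: √((-1.118·111.32)² + (-1.001·102.12)²) = √(15489.23620 + 10449.36182) = 161.055 km
T5: √((-0.047·111.32)² + (0.452·102.12)²) = √(27.37424 + 2130.58312) = 46.454 km
T6: √((-0.716·111.32)² + (0.388·102.12)²) = √(6352.90615 + 1569.94726) = 89.010 km
T7: √((-0.713·111.32)² + (0.238·102.12)²) = √(6299.78104 + 590.71164) = 83.009 km
T8: √((-0.303·111.32)² + (-0.497·102.12)²) = √(1137.71020 + 2575.93197) = 60.940 km
T9: √((-0.519·111.32)² + (-1.346·102.12)²) = √(3337.95987 + 18893.47016) = 149.102 km
T10: √((-0.147·111.32)² + (0.227·102.12)²) = √(267.78181 + 537.36989) = 28.375 km
T11: √((0.250·111.32)² + (-0.295·102.12)²) = √(774.50890 + 907.53973) = 41.013 km
T12: √((-0.986·111.32)² + (-0.967·102.12)²) = √(12047.59127 + 9751.57040) = 147.645 km
T13: √((-0.797·111.32)² + (0.761·102.12)²) = √(7871.60038 + 6039.36011) = 117.945 km
T14: √((-1.053·111.32)² + (-0.005·102.12)²) = √(13740.51902 + 0.26071) = 117.221 km
Threshold 43.5 km: T10 (28.375 km), T11 (41.013 km) are within range.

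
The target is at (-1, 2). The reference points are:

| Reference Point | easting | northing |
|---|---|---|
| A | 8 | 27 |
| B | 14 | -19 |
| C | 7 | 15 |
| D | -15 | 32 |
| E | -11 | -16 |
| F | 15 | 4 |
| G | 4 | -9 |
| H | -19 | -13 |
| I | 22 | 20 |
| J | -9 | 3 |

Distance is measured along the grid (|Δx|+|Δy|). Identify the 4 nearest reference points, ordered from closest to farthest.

J, G, F, C

Distances from (-1, 2):
A: |9| + |25| = 9 + 25 = 34
B: |15| + |-21| = 15 + 21 = 36
C: |8| + |13| = 8 + 13 = 21
D: |-14| + |30| = 14 + 30 = 44
E: |-10| + |-18| = 10 + 18 = 28
F: |16| + |2| = 16 + 2 = 18
G: |5| + |-11| = 5 + 11 = 16
H: |-18| + |-15| = 18 + 15 = 33
I: |23| + |18| = 23 + 18 = 41
J: |-8| + |1| = 8 + 1 = 9
Sorted: J (9) < G (16) < F (18) < C (21) < E (28) < H (33) < …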